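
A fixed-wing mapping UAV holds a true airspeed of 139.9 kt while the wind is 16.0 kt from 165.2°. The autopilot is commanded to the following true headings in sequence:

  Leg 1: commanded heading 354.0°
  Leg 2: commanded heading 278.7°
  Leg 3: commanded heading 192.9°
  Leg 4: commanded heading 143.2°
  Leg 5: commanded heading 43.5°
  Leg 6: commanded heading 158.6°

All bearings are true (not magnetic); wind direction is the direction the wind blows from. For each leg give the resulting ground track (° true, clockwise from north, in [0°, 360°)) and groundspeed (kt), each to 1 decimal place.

Leg 1: track=353.1°, groundspeed=155.7 kt
Leg 2: track=284.4°, groundspeed=147.0 kt
Leg 3: track=196.3°, groundspeed=126.0 kt
Leg 4: track=140.5°, groundspeed=125.2 kt
Leg 5: track=38.3°, groundspeed=148.9 kt
Leg 6: track=157.8°, groundspeed=124.0 kt

Leg 1: heading 354.0°; drift -0.9° → track 353.1°, groundspeed 155.7 kt
Leg 2: heading 278.7°; drift +5.7° → track 284.4°, groundspeed 147.0 kt
Leg 3: heading 192.9°; drift +3.4° → track 196.3°, groundspeed 126.0 kt
Leg 4: heading 143.2°; drift -2.7° → track 140.5°, groundspeed 125.2 kt
Leg 5: heading 43.5°; drift -5.2° → track 38.3°, groundspeed 148.9 kt
Leg 6: heading 158.6°; drift -0.8° → track 157.8°, groundspeed 124.0 kt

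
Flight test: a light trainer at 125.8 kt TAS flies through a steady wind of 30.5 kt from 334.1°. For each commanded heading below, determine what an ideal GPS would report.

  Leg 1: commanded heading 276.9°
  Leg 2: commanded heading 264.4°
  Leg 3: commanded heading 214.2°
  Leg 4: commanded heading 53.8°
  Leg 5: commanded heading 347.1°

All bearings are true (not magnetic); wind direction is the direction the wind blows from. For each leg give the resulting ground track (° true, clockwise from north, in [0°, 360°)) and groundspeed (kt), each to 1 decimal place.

Leg 1: track=263.7°, groundspeed=112.2 kt
Leg 2: track=250.5°, groundspeed=118.7 kt
Leg 3: track=203.6°, groundspeed=143.5 kt
Leg 4: track=67.8°, groundspeed=124.0 kt
Leg 5: track=351.2°, groundspeed=96.3 kt

Leg 1: heading 276.9°; drift -13.2° → track 263.7°, groundspeed 112.2 kt
Leg 2: heading 264.4°; drift -13.9° → track 250.5°, groundspeed 118.7 kt
Leg 3: heading 214.2°; drift -10.6° → track 203.6°, groundspeed 143.5 kt
Leg 4: heading 53.8°; drift +14.0° → track 67.8°, groundspeed 124.0 kt
Leg 5: heading 347.1°; drift +4.1° → track 351.2°, groundspeed 96.3 kt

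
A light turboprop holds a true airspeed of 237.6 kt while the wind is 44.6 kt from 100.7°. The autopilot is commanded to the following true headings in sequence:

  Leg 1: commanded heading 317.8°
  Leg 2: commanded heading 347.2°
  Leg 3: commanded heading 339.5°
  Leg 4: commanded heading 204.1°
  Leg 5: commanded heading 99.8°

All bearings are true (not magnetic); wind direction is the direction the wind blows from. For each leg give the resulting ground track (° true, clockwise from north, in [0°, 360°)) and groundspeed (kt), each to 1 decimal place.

Leg 1: track=312.2°, groundspeed=274.5 kt
Leg 2: track=338.1°, groundspeed=258.6 kt
Leg 3: track=331.2°, groundspeed=263.5 kt
Leg 4: track=214.0°, groundspeed=251.7 kt
Leg 5: track=99.6°, groundspeed=193.0 kt

Leg 1: heading 317.8°; drift -5.6° → track 312.2°, groundspeed 274.5 kt
Leg 2: heading 347.2°; drift -9.1° → track 338.1°, groundspeed 258.6 kt
Leg 3: heading 339.5°; drift -8.3° → track 331.2°, groundspeed 263.5 kt
Leg 4: heading 204.1°; drift +9.9° → track 214.0°, groundspeed 251.7 kt
Leg 5: heading 99.8°; drift -0.2° → track 99.6°, groundspeed 193.0 kt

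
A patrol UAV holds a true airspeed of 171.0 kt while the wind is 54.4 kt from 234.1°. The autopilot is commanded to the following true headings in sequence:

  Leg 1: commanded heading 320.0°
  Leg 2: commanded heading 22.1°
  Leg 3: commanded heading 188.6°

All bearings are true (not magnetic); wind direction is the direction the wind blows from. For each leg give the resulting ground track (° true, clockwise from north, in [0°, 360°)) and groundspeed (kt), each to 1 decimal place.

Leg 1: heading 320.0°; drift +18.0° → track 338.0°, groundspeed 175.7 kt
Leg 2: heading 22.1°; drift +7.6° → track 29.7°, groundspeed 219.0 kt
Leg 3: heading 188.6°; drift -16.3° → track 172.3°, groundspeed 138.4 kt

Leg 1: track=338.0°, groundspeed=175.7 kt
Leg 2: track=29.7°, groundspeed=219.0 kt
Leg 3: track=172.3°, groundspeed=138.4 kt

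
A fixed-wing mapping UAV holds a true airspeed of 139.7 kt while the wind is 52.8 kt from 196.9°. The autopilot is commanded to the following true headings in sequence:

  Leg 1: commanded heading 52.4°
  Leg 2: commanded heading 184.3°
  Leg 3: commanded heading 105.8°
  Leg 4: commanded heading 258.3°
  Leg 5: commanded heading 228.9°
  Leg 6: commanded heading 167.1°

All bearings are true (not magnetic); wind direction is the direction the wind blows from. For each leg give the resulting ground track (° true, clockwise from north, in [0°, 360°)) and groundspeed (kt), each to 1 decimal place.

Leg 1: heading 52.4°; drift -9.5° → track 42.9°, groundspeed 185.2 kt
Leg 2: heading 184.3°; drift -7.4° → track 176.9°, groundspeed 88.9 kt
Leg 3: heading 105.8°; drift -20.6° → track 85.2°, groundspeed 150.3 kt
Leg 4: heading 258.3°; drift +22.1° → track 280.4°, groundspeed 123.5 kt
Leg 5: heading 228.9°; drift +16.4° → track 245.3°, groundspeed 99.0 kt
Leg 6: heading 167.1°; drift -15.6° → track 151.5°, groundspeed 97.5 kt

Leg 1: track=42.9°, groundspeed=185.2 kt
Leg 2: track=176.9°, groundspeed=88.9 kt
Leg 3: track=85.2°, groundspeed=150.3 kt
Leg 4: track=280.4°, groundspeed=123.5 kt
Leg 5: track=245.3°, groundspeed=99.0 kt
Leg 6: track=151.5°, groundspeed=97.5 kt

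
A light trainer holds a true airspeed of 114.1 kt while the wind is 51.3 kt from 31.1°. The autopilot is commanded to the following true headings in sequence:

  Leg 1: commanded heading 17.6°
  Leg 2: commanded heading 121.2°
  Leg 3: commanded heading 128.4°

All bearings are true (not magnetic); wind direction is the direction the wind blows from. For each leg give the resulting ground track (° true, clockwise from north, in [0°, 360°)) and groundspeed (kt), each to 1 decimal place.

Leg 1: heading 17.6°; drift -10.6° → track 7.0°, groundspeed 65.3 kt
Leg 2: heading 121.2°; drift +24.2° → track 145.4°, groundspeed 125.2 kt
Leg 3: heading 128.4°; drift +22.9° → track 151.3°, groundspeed 130.9 kt

Leg 1: track=7.0°, groundspeed=65.3 kt
Leg 2: track=145.4°, groundspeed=125.2 kt
Leg 3: track=151.3°, groundspeed=130.9 kt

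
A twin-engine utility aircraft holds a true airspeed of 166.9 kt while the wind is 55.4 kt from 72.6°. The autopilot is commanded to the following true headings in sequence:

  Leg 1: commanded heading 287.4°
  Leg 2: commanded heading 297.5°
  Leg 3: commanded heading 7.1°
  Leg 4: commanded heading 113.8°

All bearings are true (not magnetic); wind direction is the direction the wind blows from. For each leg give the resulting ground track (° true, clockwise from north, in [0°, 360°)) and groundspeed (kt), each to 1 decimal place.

Leg 1: track=278.9°, groundspeed=214.7 kt
Leg 2: track=286.8°, groundspeed=209.8 kt
Leg 3: track=347.8°, groundspeed=152.5 kt
Leg 4: track=130.0°, groundspeed=130.4 kt

Leg 1: heading 287.4°; drift -8.5° → track 278.9°, groundspeed 214.7 kt
Leg 2: heading 297.5°; drift -10.7° → track 286.8°, groundspeed 209.8 kt
Leg 3: heading 7.1°; drift -19.3° → track 347.8°, groundspeed 152.5 kt
Leg 4: heading 113.8°; drift +16.2° → track 130.0°, groundspeed 130.4 kt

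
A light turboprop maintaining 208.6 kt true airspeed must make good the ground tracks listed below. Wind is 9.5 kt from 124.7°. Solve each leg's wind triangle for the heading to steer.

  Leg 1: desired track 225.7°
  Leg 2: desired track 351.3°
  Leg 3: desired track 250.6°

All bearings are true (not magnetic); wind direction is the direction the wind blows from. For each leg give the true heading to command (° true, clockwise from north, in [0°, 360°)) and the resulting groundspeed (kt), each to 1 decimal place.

Leg 1: desired track 225.7°; wind correction -2.6° → command heading 223.1°, groundspeed 210.2 kt
Leg 2: desired track 351.3°; wind correction +1.9° → command heading 353.2°, groundspeed 215.0 kt
Leg 3: desired track 250.6°; wind correction -2.1° → command heading 248.5°, groundspeed 214.0 kt

Leg 1: heading=223.1°, groundspeed=210.2 kt
Leg 2: heading=353.2°, groundspeed=215.0 kt
Leg 3: heading=248.5°, groundspeed=214.0 kt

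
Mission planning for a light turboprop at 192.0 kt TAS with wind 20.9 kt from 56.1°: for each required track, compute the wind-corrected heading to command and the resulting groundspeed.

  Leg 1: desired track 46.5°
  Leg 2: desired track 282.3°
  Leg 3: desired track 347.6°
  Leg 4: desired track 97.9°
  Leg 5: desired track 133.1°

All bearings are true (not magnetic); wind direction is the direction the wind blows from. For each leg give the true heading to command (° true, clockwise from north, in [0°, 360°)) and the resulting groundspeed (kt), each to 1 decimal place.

Leg 1: desired track 46.5°; wind correction +1.0° → command heading 47.5°, groundspeed 171.4 kt
Leg 2: desired track 282.3°; wind correction +4.5° → command heading 286.8°, groundspeed 205.9 kt
Leg 3: desired track 347.6°; wind correction +5.8° → command heading 353.4°, groundspeed 183.4 kt
Leg 4: desired track 97.9°; wind correction -4.2° → command heading 93.7°, groundspeed 175.9 kt
Leg 5: desired track 133.1°; wind correction -6.1° → command heading 127.0°, groundspeed 186.2 kt

Leg 1: heading=47.5°, groundspeed=171.4 kt
Leg 2: heading=286.8°, groundspeed=205.9 kt
Leg 3: heading=353.4°, groundspeed=183.4 kt
Leg 4: heading=93.7°, groundspeed=175.9 kt
Leg 5: heading=127.0°, groundspeed=186.2 kt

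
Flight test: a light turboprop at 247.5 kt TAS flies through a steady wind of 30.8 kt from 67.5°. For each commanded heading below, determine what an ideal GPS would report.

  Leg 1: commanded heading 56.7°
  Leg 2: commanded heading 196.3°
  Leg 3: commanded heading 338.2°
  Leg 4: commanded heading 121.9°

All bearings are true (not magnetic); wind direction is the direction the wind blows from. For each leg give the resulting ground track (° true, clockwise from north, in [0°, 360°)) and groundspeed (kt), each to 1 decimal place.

Leg 1: track=55.2°, groundspeed=217.3 kt
Leg 2: track=201.4°, groundspeed=267.9 kt
Leg 3: track=331.1°, groundspeed=249.0 kt
Leg 4: track=128.1°, groundspeed=230.9 kt

Leg 1: heading 56.7°; drift -1.5° → track 55.2°, groundspeed 217.3 kt
Leg 2: heading 196.3°; drift +5.1° → track 201.4°, groundspeed 267.9 kt
Leg 3: heading 338.2°; drift -7.1° → track 331.1°, groundspeed 249.0 kt
Leg 4: heading 121.9°; drift +6.2° → track 128.1°, groundspeed 230.9 kt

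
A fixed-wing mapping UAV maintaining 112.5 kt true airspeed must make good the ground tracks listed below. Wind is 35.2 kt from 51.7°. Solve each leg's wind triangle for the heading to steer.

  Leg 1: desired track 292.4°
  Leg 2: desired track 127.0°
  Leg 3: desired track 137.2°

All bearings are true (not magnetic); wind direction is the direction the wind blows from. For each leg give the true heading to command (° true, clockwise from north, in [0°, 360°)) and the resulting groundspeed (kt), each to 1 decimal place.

Leg 1: desired track 292.4°; wind correction +15.8° → command heading 308.2°, groundspeed 125.5 kt
Leg 2: desired track 127.0°; wind correction -17.6° → command heading 109.4°, groundspeed 98.3 kt
Leg 3: desired track 137.2°; wind correction -18.2° → command heading 119.0°, groundspeed 104.1 kt

Leg 1: heading=308.2°, groundspeed=125.5 kt
Leg 2: heading=109.4°, groundspeed=98.3 kt
Leg 3: heading=119.0°, groundspeed=104.1 kt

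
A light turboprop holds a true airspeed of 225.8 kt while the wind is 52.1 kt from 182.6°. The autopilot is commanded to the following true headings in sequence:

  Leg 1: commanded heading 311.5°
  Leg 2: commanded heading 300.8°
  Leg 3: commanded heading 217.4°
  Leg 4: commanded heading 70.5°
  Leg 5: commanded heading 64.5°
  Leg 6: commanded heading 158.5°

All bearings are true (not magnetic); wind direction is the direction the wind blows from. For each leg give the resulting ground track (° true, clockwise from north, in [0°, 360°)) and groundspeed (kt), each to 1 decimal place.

Leg 1: track=320.4°, groundspeed=261.7 kt
Leg 2: track=311.2°, groundspeed=254.6 kt
Leg 3: track=226.6°, groundspeed=185.4 kt
Leg 4: track=59.4°, groundspeed=250.1 kt
Leg 5: track=54.1°, groundspeed=254.5 kt
Leg 6: track=151.7°, groundspeed=179.5 kt

Leg 1: heading 311.5°; drift +8.9° → track 320.4°, groundspeed 261.7 kt
Leg 2: heading 300.8°; drift +10.4° → track 311.2°, groundspeed 254.6 kt
Leg 3: heading 217.4°; drift +9.2° → track 226.6°, groundspeed 185.4 kt
Leg 4: heading 70.5°; drift -11.1° → track 59.4°, groundspeed 250.1 kt
Leg 5: heading 64.5°; drift -10.4° → track 54.1°, groundspeed 254.5 kt
Leg 6: heading 158.5°; drift -6.8° → track 151.7°, groundspeed 179.5 kt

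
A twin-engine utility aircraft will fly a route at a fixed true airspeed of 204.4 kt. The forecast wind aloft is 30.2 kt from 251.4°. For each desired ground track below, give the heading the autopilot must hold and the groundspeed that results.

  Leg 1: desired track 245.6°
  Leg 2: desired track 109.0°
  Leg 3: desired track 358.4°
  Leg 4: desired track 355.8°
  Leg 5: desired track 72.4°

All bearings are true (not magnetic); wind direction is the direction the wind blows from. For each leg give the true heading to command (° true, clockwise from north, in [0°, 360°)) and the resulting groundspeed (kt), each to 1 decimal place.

Leg 1: desired track 245.6°; wind correction +0.9° → command heading 246.5°, groundspeed 174.3 kt
Leg 2: desired track 109.0°; wind correction +5.2° → command heading 114.2°, groundspeed 227.5 kt
Leg 3: desired track 358.4°; wind correction -8.1° → command heading 350.3°, groundspeed 211.2 kt
Leg 4: desired track 355.8°; wind correction -8.2° → command heading 347.6°, groundspeed 209.8 kt
Leg 5: desired track 72.4°; wind correction +0.1° → command heading 72.5°, groundspeed 234.6 kt

Leg 1: heading=246.5°, groundspeed=174.3 kt
Leg 2: heading=114.2°, groundspeed=227.5 kt
Leg 3: heading=350.3°, groundspeed=211.2 kt
Leg 4: heading=347.6°, groundspeed=209.8 kt
Leg 5: heading=72.5°, groundspeed=234.6 kt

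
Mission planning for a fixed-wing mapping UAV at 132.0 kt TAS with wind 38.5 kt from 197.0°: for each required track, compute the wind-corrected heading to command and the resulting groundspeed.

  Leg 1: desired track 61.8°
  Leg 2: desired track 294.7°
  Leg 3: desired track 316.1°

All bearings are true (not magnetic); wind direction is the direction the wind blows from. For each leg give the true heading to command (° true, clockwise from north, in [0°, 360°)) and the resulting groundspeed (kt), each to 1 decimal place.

Leg 1: desired track 61.8°; wind correction +11.9° → command heading 73.7°, groundspeed 156.5 kt
Leg 2: desired track 294.7°; wind correction -16.8° → command heading 277.9°, groundspeed 131.5 kt
Leg 3: desired track 316.1°; wind correction -14.8° → command heading 301.3°, groundspeed 146.4 kt

Leg 1: heading=73.7°, groundspeed=156.5 kt
Leg 2: heading=277.9°, groundspeed=131.5 kt
Leg 3: heading=301.3°, groundspeed=146.4 kt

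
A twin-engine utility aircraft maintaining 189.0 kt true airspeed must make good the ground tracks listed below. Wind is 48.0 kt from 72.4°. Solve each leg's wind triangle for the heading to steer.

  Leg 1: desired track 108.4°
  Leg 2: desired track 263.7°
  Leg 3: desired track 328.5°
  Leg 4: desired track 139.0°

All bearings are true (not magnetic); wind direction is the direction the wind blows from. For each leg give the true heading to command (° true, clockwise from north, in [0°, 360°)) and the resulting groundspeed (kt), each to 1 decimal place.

Leg 1: heading=99.8°, groundspeed=148.0 kt
Leg 2: heading=266.6°, groundspeed=235.8 kt
Leg 3: heading=342.8°, groundspeed=194.7 kt
Leg 4: heading=125.5°, groundspeed=164.7 kt

Leg 1: desired track 108.4°; wind correction -8.6° → command heading 99.8°, groundspeed 148.0 kt
Leg 2: desired track 263.7°; wind correction +2.9° → command heading 266.6°, groundspeed 235.8 kt
Leg 3: desired track 328.5°; wind correction +14.3° → command heading 342.8°, groundspeed 194.7 kt
Leg 4: desired track 139.0°; wind correction -13.5° → command heading 125.5°, groundspeed 164.7 kt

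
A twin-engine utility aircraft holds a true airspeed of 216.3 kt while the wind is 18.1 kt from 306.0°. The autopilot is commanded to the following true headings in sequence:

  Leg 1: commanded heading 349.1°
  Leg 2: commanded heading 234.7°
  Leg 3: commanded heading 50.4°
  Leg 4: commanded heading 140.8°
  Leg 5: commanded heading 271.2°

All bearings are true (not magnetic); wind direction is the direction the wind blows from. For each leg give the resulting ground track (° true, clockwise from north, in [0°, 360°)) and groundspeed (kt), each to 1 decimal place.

Leg 1: track=352.6°, groundspeed=203.5 kt
Leg 2: track=230.0°, groundspeed=211.2 kt
Leg 3: track=54.9°, groundspeed=221.5 kt
Leg 4: track=139.7°, groundspeed=233.8 kt
Leg 5: track=268.3°, groundspeed=201.7 kt

Leg 1: heading 349.1°; drift +3.5° → track 352.6°, groundspeed 203.5 kt
Leg 2: heading 234.7°; drift -4.7° → track 230.0°, groundspeed 211.2 kt
Leg 3: heading 50.4°; drift +4.5° → track 54.9°, groundspeed 221.5 kt
Leg 4: heading 140.8°; drift -1.1° → track 139.7°, groundspeed 233.8 kt
Leg 5: heading 271.2°; drift -2.9° → track 268.3°, groundspeed 201.7 kt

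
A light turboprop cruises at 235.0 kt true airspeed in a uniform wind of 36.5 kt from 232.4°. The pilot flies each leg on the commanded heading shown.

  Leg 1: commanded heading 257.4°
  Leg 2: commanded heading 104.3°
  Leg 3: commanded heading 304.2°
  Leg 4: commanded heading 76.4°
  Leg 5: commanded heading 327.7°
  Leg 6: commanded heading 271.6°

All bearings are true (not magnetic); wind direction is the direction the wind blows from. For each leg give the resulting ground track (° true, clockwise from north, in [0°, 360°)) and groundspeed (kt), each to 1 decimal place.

Leg 1: heading 257.4°; drift +4.4° → track 261.8°, groundspeed 202.5 kt
Leg 2: heading 104.3°; drift -6.4° → track 97.9°, groundspeed 259.1 kt
Leg 3: heading 304.2°; drift +8.8° → track 313.0°, groundspeed 226.3 kt
Leg 4: heading 76.4°; drift -3.2° → track 73.2°, groundspeed 268.8 kt
Leg 5: heading 327.7°; drift +8.7° → track 336.4°, groundspeed 241.1 kt
Leg 6: heading 271.6°; drift +6.4° → track 278.0°, groundspeed 208.0 kt

Leg 1: track=261.8°, groundspeed=202.5 kt
Leg 2: track=97.9°, groundspeed=259.1 kt
Leg 3: track=313.0°, groundspeed=226.3 kt
Leg 4: track=73.2°, groundspeed=268.8 kt
Leg 5: track=336.4°, groundspeed=241.1 kt
Leg 6: track=278.0°, groundspeed=208.0 kt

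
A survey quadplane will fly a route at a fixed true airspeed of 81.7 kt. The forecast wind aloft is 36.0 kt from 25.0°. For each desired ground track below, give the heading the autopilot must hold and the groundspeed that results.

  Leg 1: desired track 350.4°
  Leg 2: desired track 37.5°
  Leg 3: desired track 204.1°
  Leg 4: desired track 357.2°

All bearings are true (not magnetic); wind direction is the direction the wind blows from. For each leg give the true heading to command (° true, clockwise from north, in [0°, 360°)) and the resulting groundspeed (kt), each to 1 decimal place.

Leg 1: desired track 350.4°; wind correction +14.5° → command heading 4.9°, groundspeed 49.5 kt
Leg 2: desired track 37.5°; wind correction -5.5° → command heading 32.0°, groundspeed 46.2 kt
Leg 3: desired track 204.1°; wind correction -0.4° → command heading 203.7°, groundspeed 117.7 kt
Leg 4: desired track 357.2°; wind correction +11.9° → command heading 9.1°, groundspeed 48.1 kt

Leg 1: heading=4.9°, groundspeed=49.5 kt
Leg 2: heading=32.0°, groundspeed=46.2 kt
Leg 3: heading=203.7°, groundspeed=117.7 kt
Leg 4: heading=9.1°, groundspeed=48.1 kt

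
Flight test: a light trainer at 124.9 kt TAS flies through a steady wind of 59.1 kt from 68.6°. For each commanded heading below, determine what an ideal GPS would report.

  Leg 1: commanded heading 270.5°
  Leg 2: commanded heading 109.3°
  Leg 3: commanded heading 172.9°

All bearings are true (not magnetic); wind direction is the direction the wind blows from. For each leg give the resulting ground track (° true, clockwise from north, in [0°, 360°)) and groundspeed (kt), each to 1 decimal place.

Leg 1: track=263.5°, groundspeed=181.1 kt
Leg 2: track=135.0°, groundspeed=88.9 kt
Leg 3: track=195.2°, groundspeed=150.8 kt

Leg 1: heading 270.5°; drift -7.0° → track 263.5°, groundspeed 181.1 kt
Leg 2: heading 109.3°; drift +25.7° → track 135.0°, groundspeed 88.9 kt
Leg 3: heading 172.9°; drift +22.3° → track 195.2°, groundspeed 150.8 kt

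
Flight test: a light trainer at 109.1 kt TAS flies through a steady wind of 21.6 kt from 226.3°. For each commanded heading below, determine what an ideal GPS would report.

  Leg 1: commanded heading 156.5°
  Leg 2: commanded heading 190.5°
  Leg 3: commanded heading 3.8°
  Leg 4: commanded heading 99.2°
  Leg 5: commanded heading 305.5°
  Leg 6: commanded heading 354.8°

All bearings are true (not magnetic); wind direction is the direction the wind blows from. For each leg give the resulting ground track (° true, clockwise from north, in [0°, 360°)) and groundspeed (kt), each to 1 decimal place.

Leg 1: track=145.2°, groundspeed=103.6 kt
Leg 2: track=182.6°, groundspeed=92.4 kt
Leg 3: track=10.5°, groundspeed=125.9 kt
Leg 4: track=91.2°, groundspeed=123.3 kt
Leg 5: track=316.9°, groundspeed=107.2 kt
Leg 6: track=2.7°, groundspeed=123.7 kt

Leg 1: heading 156.5°; drift -11.3° → track 145.2°, groundspeed 103.6 kt
Leg 2: heading 190.5°; drift -7.9° → track 182.6°, groundspeed 92.4 kt
Leg 3: heading 3.8°; drift +6.7° → track 10.5°, groundspeed 125.9 kt
Leg 4: heading 99.2°; drift -8.0° → track 91.2°, groundspeed 123.3 kt
Leg 5: heading 305.5°; drift +11.4° → track 316.9°, groundspeed 107.2 kt
Leg 6: heading 354.8°; drift +7.9° → track 2.7°, groundspeed 123.7 kt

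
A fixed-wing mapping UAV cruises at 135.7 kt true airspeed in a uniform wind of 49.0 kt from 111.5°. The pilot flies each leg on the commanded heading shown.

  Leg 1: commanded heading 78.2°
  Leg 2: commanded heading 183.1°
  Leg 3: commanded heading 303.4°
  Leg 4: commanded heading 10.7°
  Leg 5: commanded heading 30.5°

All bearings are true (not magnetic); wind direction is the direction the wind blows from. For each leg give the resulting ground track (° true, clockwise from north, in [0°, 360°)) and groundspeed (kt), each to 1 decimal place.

Leg 1: track=62.3°, groundspeed=98.5 kt
Leg 2: track=204.2°, groundspeed=128.9 kt
Leg 3: track=300.3°, groundspeed=183.9 kt
Leg 4: track=352.3°, groundspeed=152.7 kt
Leg 5: track=9.8°, groundspeed=136.9 kt

Leg 1: heading 78.2°; drift -15.9° → track 62.3°, groundspeed 98.5 kt
Leg 2: heading 183.1°; drift +21.1° → track 204.2°, groundspeed 128.9 kt
Leg 3: heading 303.4°; drift -3.1° → track 300.3°, groundspeed 183.9 kt
Leg 4: heading 10.7°; drift -18.4° → track 352.3°, groundspeed 152.7 kt
Leg 5: heading 30.5°; drift -20.7° → track 9.8°, groundspeed 136.9 kt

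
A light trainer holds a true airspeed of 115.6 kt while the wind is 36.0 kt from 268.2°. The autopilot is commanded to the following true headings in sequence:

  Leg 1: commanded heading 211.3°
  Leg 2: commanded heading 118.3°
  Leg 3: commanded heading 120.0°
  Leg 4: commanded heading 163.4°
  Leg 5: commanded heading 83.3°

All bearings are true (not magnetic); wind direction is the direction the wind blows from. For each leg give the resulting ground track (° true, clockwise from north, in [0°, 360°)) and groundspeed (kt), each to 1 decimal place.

Leg 1: track=193.8°, groundspeed=100.6 kt
Leg 2: track=111.3°, groundspeed=147.9 kt
Leg 3: track=112.6°, groundspeed=147.4 kt
Leg 4: track=147.8°, groundspeed=129.6 kt
Leg 5: track=84.5°, groundspeed=151.5 kt

Leg 1: heading 211.3°; drift -17.5° → track 193.8°, groundspeed 100.6 kt
Leg 2: heading 118.3°; drift -7.0° → track 111.3°, groundspeed 147.9 kt
Leg 3: heading 120.0°; drift -7.4° → track 112.6°, groundspeed 147.4 kt
Leg 4: heading 163.4°; drift -15.6° → track 147.8°, groundspeed 129.6 kt
Leg 5: heading 83.3°; drift +1.2° → track 84.5°, groundspeed 151.5 kt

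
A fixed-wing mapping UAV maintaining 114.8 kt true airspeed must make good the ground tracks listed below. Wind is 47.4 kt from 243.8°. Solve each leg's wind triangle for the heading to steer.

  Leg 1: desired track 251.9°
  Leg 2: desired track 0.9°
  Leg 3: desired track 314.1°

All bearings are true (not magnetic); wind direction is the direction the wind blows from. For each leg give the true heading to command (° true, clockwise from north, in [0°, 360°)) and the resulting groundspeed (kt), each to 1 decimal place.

Leg 1: heading=248.6°, groundspeed=67.7 kt
Leg 2: heading=339.3°, groundspeed=128.4 kt
Leg 3: heading=291.2°, groundspeed=89.8 kt

Leg 1: desired track 251.9°; wind correction -3.3° → command heading 248.6°, groundspeed 67.7 kt
Leg 2: desired track 0.9°; wind correction -21.6° → command heading 339.3°, groundspeed 128.4 kt
Leg 3: desired track 314.1°; wind correction -22.9° → command heading 291.2°, groundspeed 89.8 kt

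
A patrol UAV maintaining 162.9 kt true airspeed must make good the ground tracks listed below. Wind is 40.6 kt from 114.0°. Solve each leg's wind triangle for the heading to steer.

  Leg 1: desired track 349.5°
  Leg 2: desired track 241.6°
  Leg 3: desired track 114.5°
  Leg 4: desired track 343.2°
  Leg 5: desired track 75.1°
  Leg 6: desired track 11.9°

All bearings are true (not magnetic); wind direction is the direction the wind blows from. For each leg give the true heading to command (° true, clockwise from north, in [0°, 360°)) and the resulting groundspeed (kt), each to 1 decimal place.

Leg 1: heading=1.4°, groundspeed=182.4 kt
Leg 2: heading=230.2°, groundspeed=184.5 kt
Leg 3: heading=114.4°, groundspeed=122.3 kt
Leg 4: heading=354.1°, groundspeed=186.5 kt
Leg 5: heading=84.1°, groundspeed=129.3 kt
Leg 6: heading=26.0°, groundspeed=166.5 kt

Leg 1: desired track 349.5°; wind correction +11.9° → command heading 1.4°, groundspeed 182.4 kt
Leg 2: desired track 241.6°; wind correction -11.4° → command heading 230.2°, groundspeed 184.5 kt
Leg 3: desired track 114.5°; wind correction -0.1° → command heading 114.4°, groundspeed 122.3 kt
Leg 4: desired track 343.2°; wind correction +10.9° → command heading 354.1°, groundspeed 186.5 kt
Leg 5: desired track 75.1°; wind correction +9.0° → command heading 84.1°, groundspeed 129.3 kt
Leg 6: desired track 11.9°; wind correction +14.1° → command heading 26.0°, groundspeed 166.5 kt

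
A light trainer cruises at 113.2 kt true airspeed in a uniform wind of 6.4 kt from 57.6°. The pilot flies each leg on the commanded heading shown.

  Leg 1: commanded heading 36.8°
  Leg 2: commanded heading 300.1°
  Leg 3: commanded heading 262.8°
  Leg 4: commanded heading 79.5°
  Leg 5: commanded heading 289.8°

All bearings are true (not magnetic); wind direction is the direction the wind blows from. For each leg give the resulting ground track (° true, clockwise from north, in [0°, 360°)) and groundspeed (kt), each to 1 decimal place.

Leg 1: heading 36.8°; drift -1.2° → track 35.6°, groundspeed 107.2 kt
Leg 2: heading 300.1°; drift -2.8° → track 297.3°, groundspeed 116.3 kt
Leg 3: heading 262.8°; drift -1.3° → track 261.5°, groundspeed 119.0 kt
Leg 4: heading 79.5°; drift +1.3° → track 80.8°, groundspeed 107.3 kt
Leg 5: heading 289.8°; drift -2.5° → track 287.3°, groundspeed 117.2 kt

Leg 1: track=35.6°, groundspeed=107.2 kt
Leg 2: track=297.3°, groundspeed=116.3 kt
Leg 3: track=261.5°, groundspeed=119.0 kt
Leg 4: track=80.8°, groundspeed=107.3 kt
Leg 5: track=287.3°, groundspeed=117.2 kt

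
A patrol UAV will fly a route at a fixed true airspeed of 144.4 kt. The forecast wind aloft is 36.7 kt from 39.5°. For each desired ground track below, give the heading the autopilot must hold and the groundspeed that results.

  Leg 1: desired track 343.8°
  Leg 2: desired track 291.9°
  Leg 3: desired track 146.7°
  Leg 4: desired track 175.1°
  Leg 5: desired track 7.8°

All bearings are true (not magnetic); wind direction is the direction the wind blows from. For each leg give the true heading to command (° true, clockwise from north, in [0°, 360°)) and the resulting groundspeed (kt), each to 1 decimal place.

Leg 1: desired track 343.8°; wind correction +12.1° → command heading 355.9°, groundspeed 120.5 kt
Leg 2: desired track 291.9°; wind correction +14.0° → command heading 305.9°, groundspeed 151.2 kt
Leg 3: desired track 146.7°; wind correction -14.1° → command heading 132.6°, groundspeed 150.9 kt
Leg 4: desired track 175.1°; wind correction -10.2° → command heading 164.9°, groundspeed 168.3 kt
Leg 5: desired track 7.8°; wind correction +7.7° → command heading 15.5°, groundspeed 111.9 kt

Leg 1: heading=355.9°, groundspeed=120.5 kt
Leg 2: heading=305.9°, groundspeed=151.2 kt
Leg 3: heading=132.6°, groundspeed=150.9 kt
Leg 4: heading=164.9°, groundspeed=168.3 kt
Leg 5: heading=15.5°, groundspeed=111.9 kt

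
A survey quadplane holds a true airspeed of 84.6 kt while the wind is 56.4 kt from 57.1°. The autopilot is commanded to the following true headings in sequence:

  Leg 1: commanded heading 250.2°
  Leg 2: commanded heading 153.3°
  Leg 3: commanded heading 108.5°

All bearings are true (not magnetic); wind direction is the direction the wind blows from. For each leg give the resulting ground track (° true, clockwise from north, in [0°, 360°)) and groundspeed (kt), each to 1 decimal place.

Leg 1: track=245.0°, groundspeed=140.1 kt
Leg 2: track=185.0°, groundspeed=106.6 kt
Leg 3: track=150.2°, groundspeed=66.2 kt

Leg 1: heading 250.2°; drift -5.2° → track 245.0°, groundspeed 140.1 kt
Leg 2: heading 153.3°; drift +31.7° → track 185.0°, groundspeed 106.6 kt
Leg 3: heading 108.5°; drift +41.7° → track 150.2°, groundspeed 66.2 kt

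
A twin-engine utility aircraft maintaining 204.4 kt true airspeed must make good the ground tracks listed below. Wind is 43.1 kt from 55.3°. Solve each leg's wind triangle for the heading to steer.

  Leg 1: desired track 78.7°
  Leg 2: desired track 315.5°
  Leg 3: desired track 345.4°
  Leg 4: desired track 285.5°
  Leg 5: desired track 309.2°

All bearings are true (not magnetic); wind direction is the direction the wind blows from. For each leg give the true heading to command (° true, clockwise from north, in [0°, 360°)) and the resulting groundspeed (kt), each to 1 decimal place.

Leg 1: heading=73.9°, groundspeed=164.1 kt
Leg 2: heading=327.5°, groundspeed=207.3 kt
Leg 3: heading=356.8°, groundspeed=185.5 kt
Leg 4: heading=294.8°, groundspeed=229.3 kt
Leg 5: heading=320.9°, groundspeed=212.1 kt

Leg 1: desired track 78.7°; wind correction -4.8° → command heading 73.9°, groundspeed 164.1 kt
Leg 2: desired track 315.5°; wind correction +12.0° → command heading 327.5°, groundspeed 207.3 kt
Leg 3: desired track 345.4°; wind correction +11.4° → command heading 356.8°, groundspeed 185.5 kt
Leg 4: desired track 285.5°; wind correction +9.3° → command heading 294.8°, groundspeed 229.3 kt
Leg 5: desired track 309.2°; wind correction +11.7° → command heading 320.9°, groundspeed 212.1 kt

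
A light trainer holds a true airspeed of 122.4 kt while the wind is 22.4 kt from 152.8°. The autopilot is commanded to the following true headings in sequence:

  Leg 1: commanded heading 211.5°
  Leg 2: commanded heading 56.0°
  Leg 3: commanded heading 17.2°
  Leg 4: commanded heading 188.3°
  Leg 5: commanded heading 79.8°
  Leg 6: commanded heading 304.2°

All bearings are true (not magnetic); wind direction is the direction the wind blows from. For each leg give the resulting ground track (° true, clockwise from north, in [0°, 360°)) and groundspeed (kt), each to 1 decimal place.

Leg 1: heading 211.5°; drift +9.8° → track 221.3°, groundspeed 112.4 kt
Leg 2: heading 56.0°; drift -10.1° → track 45.9°, groundspeed 127.0 kt
Leg 3: heading 17.2°; drift -6.5° → track 10.7°, groundspeed 139.3 kt
Leg 4: heading 188.3°; drift +7.1° → track 195.4°, groundspeed 105.0 kt
Leg 5: heading 79.8°; drift -10.5° → track 69.3°, groundspeed 117.8 kt
Leg 6: heading 304.2°; drift +4.3° → track 308.5°, groundspeed 142.5 kt

Leg 1: track=221.3°, groundspeed=112.4 kt
Leg 2: track=45.9°, groundspeed=127.0 kt
Leg 3: track=10.7°, groundspeed=139.3 kt
Leg 4: track=195.4°, groundspeed=105.0 kt
Leg 5: track=69.3°, groundspeed=117.8 kt
Leg 6: track=308.5°, groundspeed=142.5 kt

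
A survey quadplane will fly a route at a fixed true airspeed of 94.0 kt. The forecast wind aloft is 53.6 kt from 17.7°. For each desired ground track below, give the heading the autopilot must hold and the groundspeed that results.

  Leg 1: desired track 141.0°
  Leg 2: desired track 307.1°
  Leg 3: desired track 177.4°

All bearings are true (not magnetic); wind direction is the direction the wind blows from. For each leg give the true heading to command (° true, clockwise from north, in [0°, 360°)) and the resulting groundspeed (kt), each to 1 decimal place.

Leg 1: desired track 141.0°; wind correction -28.5° → command heading 112.5°, groundspeed 112.1 kt
Leg 2: desired track 307.1°; wind correction +32.5° → command heading 339.6°, groundspeed 61.4 kt
Leg 3: desired track 177.4°; wind correction -11.4° → command heading 166.0°, groundspeed 142.4 kt

Leg 1: heading=112.5°, groundspeed=112.1 kt
Leg 2: heading=339.6°, groundspeed=61.4 kt
Leg 3: heading=166.0°, groundspeed=142.4 kt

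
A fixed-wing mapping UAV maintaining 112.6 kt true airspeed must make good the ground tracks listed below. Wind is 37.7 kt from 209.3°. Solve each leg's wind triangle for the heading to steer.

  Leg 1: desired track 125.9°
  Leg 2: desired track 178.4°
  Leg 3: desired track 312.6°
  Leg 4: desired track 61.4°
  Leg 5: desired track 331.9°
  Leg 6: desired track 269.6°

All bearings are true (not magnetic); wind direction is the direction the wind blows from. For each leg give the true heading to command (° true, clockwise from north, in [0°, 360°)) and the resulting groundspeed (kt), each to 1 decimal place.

Leg 1: heading=145.3°, groundspeed=101.9 kt
Leg 2: heading=188.3°, groundspeed=78.6 kt
Leg 3: heading=293.6°, groundspeed=115.1 kt
Leg 4: heading=71.6°, groundspeed=142.7 kt
Leg 5: heading=315.5°, groundspeed=128.3 kt
Leg 6: heading=252.7°, groundspeed=89.1 kt

Leg 1: desired track 125.9°; wind correction +19.4° → command heading 145.3°, groundspeed 101.9 kt
Leg 2: desired track 178.4°; wind correction +9.9° → command heading 188.3°, groundspeed 78.6 kt
Leg 3: desired track 312.6°; wind correction -19.0° → command heading 293.6°, groundspeed 115.1 kt
Leg 4: desired track 61.4°; wind correction +10.2° → command heading 71.6°, groundspeed 142.7 kt
Leg 5: desired track 331.9°; wind correction -16.4° → command heading 315.5°, groundspeed 128.3 kt
Leg 6: desired track 269.6°; wind correction -16.9° → command heading 252.7°, groundspeed 89.1 kt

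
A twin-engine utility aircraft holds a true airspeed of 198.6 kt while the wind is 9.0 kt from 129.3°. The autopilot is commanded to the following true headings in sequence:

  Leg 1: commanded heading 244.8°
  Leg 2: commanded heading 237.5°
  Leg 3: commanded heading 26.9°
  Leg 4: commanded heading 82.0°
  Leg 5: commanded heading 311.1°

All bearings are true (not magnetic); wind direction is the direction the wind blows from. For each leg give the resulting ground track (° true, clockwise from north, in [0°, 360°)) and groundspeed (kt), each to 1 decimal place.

Leg 1: track=247.1°, groundspeed=202.6 kt
Leg 2: track=239.9°, groundspeed=201.6 kt
Leg 3: track=24.4°, groundspeed=200.7 kt
Leg 4: track=80.0°, groundspeed=192.6 kt
Leg 5: track=311.0°, groundspeed=207.6 kt

Leg 1: heading 244.8°; drift +2.3° → track 247.1°, groundspeed 202.6 kt
Leg 2: heading 237.5°; drift +2.4° → track 239.9°, groundspeed 201.6 kt
Leg 3: heading 26.9°; drift -2.5° → track 24.4°, groundspeed 200.7 kt
Leg 4: heading 82.0°; drift -2.0° → track 80.0°, groundspeed 192.6 kt
Leg 5: heading 311.1°; drift -0.1° → track 311.0°, groundspeed 207.6 kt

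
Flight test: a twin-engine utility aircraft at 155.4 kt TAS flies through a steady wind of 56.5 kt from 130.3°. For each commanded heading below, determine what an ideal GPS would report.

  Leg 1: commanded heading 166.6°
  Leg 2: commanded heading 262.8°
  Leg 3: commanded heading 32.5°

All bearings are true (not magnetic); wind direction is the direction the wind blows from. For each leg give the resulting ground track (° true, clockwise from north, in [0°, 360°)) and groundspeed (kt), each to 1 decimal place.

Leg 1: track=183.5°, groundspeed=114.8 kt
Leg 2: track=274.9°, groundspeed=198.0 kt
Leg 3: track=13.6°, groundspeed=172.4 kt

Leg 1: heading 166.6°; drift +16.9° → track 183.5°, groundspeed 114.8 kt
Leg 2: heading 262.8°; drift +12.1° → track 274.9°, groundspeed 198.0 kt
Leg 3: heading 32.5°; drift -18.9° → track 13.6°, groundspeed 172.4 kt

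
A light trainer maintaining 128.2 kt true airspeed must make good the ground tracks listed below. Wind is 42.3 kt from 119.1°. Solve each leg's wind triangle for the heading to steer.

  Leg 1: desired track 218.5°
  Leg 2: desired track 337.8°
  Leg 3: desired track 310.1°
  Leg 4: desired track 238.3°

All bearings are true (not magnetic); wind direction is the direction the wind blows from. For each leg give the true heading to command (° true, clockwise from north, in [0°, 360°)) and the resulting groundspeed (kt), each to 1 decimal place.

Leg 1: heading=199.5°, groundspeed=128.1 kt
Leg 2: heading=349.7°, groundspeed=158.5 kt
Leg 3: heading=313.7°, groundspeed=169.5 kt
Leg 4: heading=221.6°, groundspeed=143.4 kt

Leg 1: desired track 218.5°; wind correction -19.0° → command heading 199.5°, groundspeed 128.1 kt
Leg 2: desired track 337.8°; wind correction +11.9° → command heading 349.7°, groundspeed 158.5 kt
Leg 3: desired track 310.1°; wind correction +3.6° → command heading 313.7°, groundspeed 169.5 kt
Leg 4: desired track 238.3°; wind correction -16.7° → command heading 221.6°, groundspeed 143.4 kt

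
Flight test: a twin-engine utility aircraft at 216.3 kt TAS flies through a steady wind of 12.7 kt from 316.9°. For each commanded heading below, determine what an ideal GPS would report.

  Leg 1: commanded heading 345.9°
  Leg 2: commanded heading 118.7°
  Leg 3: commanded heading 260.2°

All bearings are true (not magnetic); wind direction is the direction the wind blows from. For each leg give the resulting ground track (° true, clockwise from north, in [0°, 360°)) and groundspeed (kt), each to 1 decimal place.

Leg 1: track=347.6°, groundspeed=205.3 kt
Leg 2: track=119.7°, groundspeed=228.4 kt
Leg 3: track=257.3°, groundspeed=209.6 kt

Leg 1: heading 345.9°; drift +1.7° → track 347.6°, groundspeed 205.3 kt
Leg 2: heading 118.7°; drift +1.0° → track 119.7°, groundspeed 228.4 kt
Leg 3: heading 260.2°; drift -2.9° → track 257.3°, groundspeed 209.6 kt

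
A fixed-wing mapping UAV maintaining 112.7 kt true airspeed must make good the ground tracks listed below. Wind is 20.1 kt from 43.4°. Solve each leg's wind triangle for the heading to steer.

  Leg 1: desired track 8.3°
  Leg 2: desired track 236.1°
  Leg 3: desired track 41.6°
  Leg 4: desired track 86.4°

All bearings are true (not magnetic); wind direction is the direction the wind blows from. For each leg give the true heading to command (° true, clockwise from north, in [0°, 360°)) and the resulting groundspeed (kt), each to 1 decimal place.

Leg 1: desired track 8.3°; wind correction +5.9° → command heading 14.2°, groundspeed 95.7 kt
Leg 2: desired track 236.1°; wind correction +2.2° → command heading 238.3°, groundspeed 132.2 kt
Leg 3: desired track 41.6°; wind correction +0.3° → command heading 41.9°, groundspeed 92.6 kt
Leg 4: desired track 86.4°; wind correction -7.0° → command heading 79.4°, groundspeed 97.2 kt

Leg 1: heading=14.2°, groundspeed=95.7 kt
Leg 2: heading=238.3°, groundspeed=132.2 kt
Leg 3: heading=41.9°, groundspeed=92.6 kt
Leg 4: heading=79.4°, groundspeed=97.2 kt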